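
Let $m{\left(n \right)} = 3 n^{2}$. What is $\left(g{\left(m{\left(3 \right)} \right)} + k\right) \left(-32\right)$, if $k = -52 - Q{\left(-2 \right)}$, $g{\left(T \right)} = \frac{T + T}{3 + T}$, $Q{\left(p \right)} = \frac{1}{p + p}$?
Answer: $\frac{7992}{5} \approx 1598.4$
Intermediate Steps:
$Q{\left(p \right)} = \frac{1}{2 p}$
$g{\left(T \right)} = \frac{2 T}{3 + T}$
$k = - \frac{207}{4}$ ($k = -52 - \frac{1}{2 \left(-2\right)} = -52 - \frac{1}{2} \left(- \frac{1}{2}\right) = -52 - - \frac{1}{4} = -52 + \frac{1}{4} = - \frac{207}{4} \approx -51.75$)
$\left(g{\left(m{\left(3 \right)} \right)} + k\right) \left(-32\right) = \left(\frac{2 \cdot 3 \cdot 3^{2}}{3 + 3 \cdot 3^{2}} - \frac{207}{4}\right) \left(-32\right) = \left(\frac{2 \cdot 3 \cdot 9}{3 + 3 \cdot 9} - \frac{207}{4}\right) \left(-32\right) = \left(2 \cdot 27 \frac{1}{3 + 27} - \frac{207}{4}\right) \left(-32\right) = \left(2 \cdot 27 \cdot \frac{1}{30} - \frac{207}{4}\right) \left(-32\right) = \left(\frac{9}{5} - \frac{207}{4}\right) \left(-32\right) = \left(- \frac{999}{20}\right) \left(-32\right) = \frac{7992}{5}$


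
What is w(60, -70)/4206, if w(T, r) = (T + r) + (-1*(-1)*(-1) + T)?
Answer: 49/4206 ≈ 0.011650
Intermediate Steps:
w(T, r) = -1 + r + 2*T (w(T, r) = (T + r) + (1*(-1) + T) = (T + r) + (-1 + T) = -1 + r + 2*T)
w(60, -70)/4206 = (-1 - 70 + 2*60)/4206 = (-1 - 70 + 120)*(1/4206) = 49*(1/4206) = 49/4206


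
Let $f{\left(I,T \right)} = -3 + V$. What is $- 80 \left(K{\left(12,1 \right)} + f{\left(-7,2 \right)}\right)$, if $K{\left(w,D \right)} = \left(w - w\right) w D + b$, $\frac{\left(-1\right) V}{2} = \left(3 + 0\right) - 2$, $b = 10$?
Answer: $-400$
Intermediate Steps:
$V = -2$ ($V = - 2 \left(\left(3 + 0\right) - 2\right) = - 2 \left(3 - 2\right) = \left(-2\right) 1 = -2$)
$K{\left(w,D \right)} = 10$ ($K{\left(w,D \right)} = \left(w - w\right) w D + 10 = 0 w D + 10 = 0 D + 10 = 0 + 10 = 10$)
$f{\left(I,T \right)} = -5$ ($f{\left(I,T \right)} = -3 - 2 = -5$)
$- 80 \left(K{\left(12,1 \right)} + f{\left(-7,2 \right)}\right) = - 80 \left(10 - 5\right) = \left(-80\right) 5 = -400$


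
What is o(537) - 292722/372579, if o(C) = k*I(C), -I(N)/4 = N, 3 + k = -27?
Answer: 8002899346/124193 ≈ 64439.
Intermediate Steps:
k = -30 (k = -3 - 27 = -30)
I(N) = -4*N
o(C) = 120*C (o(C) = -(-120)*C = 120*C)
o(537) - 292722/372579 = 120*537 - 292722/372579 = 64440 - 292722/372579 = 64440 - 1*97574/124193 = 64440 - 97574/124193 = 8002899346/124193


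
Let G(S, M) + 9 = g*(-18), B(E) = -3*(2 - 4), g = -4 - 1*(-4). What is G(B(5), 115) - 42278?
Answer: -42287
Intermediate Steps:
g = 0 (g = -4 + 4 = 0)
B(E) = 6 (B(E) = -3*(-2) = 6)
G(S, M) = -9 (G(S, M) = -9 + 0*(-18) = -9 + 0 = -9)
G(B(5), 115) - 42278 = -9 - 42278 = -42287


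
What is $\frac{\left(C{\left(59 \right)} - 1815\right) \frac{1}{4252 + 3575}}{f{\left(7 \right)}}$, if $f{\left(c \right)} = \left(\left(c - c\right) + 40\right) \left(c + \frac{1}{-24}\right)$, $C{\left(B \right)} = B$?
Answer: $- \frac{1756}{2178515} \approx -0.00080605$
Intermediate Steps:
$f{\left(c \right)} = - \frac{5}{3} + 40 c$ ($f{\left(c \right)} = \left(0 + 40\right) \left(c - \frac{1}{24}\right) = 40 \left(- \frac{1}{24} + c\right) = - \frac{5}{3} + 40 c$)
$\frac{\left(C{\left(59 \right)} - 1815\right) \frac{1}{4252 + 3575}}{f{\left(7 \right)}} = \frac{\left(59 - 1815\right) \frac{1}{4252 + 3575}}{- \frac{5}{3} + 40 \cdot 7} = \frac{\left(-1756\right) \frac{1}{7827}}{- \frac{5}{3} + 280} = \frac{\left(-1756\right) \frac{1}{7827}}{\frac{835}{3}} = \left(- \frac{1756}{7827}\right) \frac{3}{835} = - \frac{1756}{2178515}$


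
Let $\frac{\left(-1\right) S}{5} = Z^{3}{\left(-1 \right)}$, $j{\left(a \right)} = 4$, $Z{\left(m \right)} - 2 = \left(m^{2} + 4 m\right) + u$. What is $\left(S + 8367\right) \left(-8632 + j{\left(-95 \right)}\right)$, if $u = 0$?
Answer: $-72233616$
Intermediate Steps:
$Z{\left(m \right)} = 2 + m^{2} + 4 m$ ($Z{\left(m \right)} = 2 + \left(\left(m^{2} + 4 m\right) + 0\right) = 2 + \left(m^{2} + 4 m\right) = 2 + m^{2} + 4 m$)
$S = 5$ ($S = - 5 \left(2 + \left(-1\right)^{2} + 4 \left(-1\right)\right)^{3} = - 5 \left(2 + 1 - 4\right)^{3} = - 5 \left(-1\right)^{3} = \left(-5\right) \left(-1\right) = 5$)
$\left(S + 8367\right) \left(-8632 + j{\left(-95 \right)}\right) = \left(5 + 8367\right) \left(-8632 + 4\right) = 8372 \left(-8628\right) = -72233616$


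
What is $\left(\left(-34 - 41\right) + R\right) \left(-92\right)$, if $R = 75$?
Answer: $0$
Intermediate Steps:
$\left(\left(-34 - 41\right) + R\right) \left(-92\right) = \left(\left(-34 - 41\right) + 75\right) \left(-92\right) = \left(-75 + 75\right) \left(-92\right) = 0 \left(-92\right) = 0$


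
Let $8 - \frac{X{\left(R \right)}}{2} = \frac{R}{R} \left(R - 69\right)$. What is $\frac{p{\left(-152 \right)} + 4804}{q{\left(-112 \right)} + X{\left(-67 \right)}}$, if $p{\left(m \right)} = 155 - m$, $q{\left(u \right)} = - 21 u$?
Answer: $\frac{5111}{2640} \approx 1.936$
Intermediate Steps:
$X{\left(R \right)} = 154 - 2 R$ ($X{\left(R \right)} = 16 - 2 \frac{R}{R} \left(R - 69\right) = 16 - 2 \cdot 1 \left(-69 + R\right) = 16 - 2 \left(-69 + R\right) = 16 - \left(-138 + 2 R\right) = 154 - 2 R$)
$\frac{p{\left(-152 \right)} + 4804}{q{\left(-112 \right)} + X{\left(-67 \right)}} = \frac{\left(155 - -152\right) + 4804}{\left(-21\right) \left(-112\right) + \left(154 - -134\right)} = \frac{\left(155 + 152\right) + 4804}{2352 + \left(154 + 134\right)} = \frac{307 + 4804}{2352 + 288} = \frac{5111}{2640}$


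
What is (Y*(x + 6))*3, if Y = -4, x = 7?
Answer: -156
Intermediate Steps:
(Y*(x + 6))*3 = -4*(7 + 6)*3 = -4*13*3 = -52*3 = -156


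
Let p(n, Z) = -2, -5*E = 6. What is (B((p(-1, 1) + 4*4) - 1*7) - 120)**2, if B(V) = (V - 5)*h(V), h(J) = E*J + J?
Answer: 376996/25 ≈ 15080.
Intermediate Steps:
E = -6/5 (E = -1/5*6 = -6/5 ≈ -1.2000)
h(J) = -J/5 (h(J) = -6*J/5 + J = -J/5)
B(V) = -V*(-5 + V)/5 (B(V) = (V - 5)*(-V/5) = (-5 + V)*(-V/5) = -V*(-5 + V)/5)
(B((p(-1, 1) + 4*4) - 1*7) - 120)**2 = (((-2 + 4*4) - 1*7)*(5 - ((-2 + 4*4) - 1*7))/5 - 120)**2 = (((-2 + 16) - 7)*(5 - ((-2 + 16) - 7))/5 - 120)**2 = ((14 - 7)*(5 - (14 - 7))/5 - 120)**2 = ((1/5)*7*(5 - 1*7) - 120)**2 = ((1/5)*7*(5 - 7) - 120)**2 = ((1/5)*7*(-2) - 120)**2 = (-14/5 - 120)**2 = (-614/5)**2 = 376996/25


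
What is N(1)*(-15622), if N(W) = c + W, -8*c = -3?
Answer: -85921/4 ≈ -21480.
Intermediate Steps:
c = 3/8 (c = -1/8*(-3) = 3/8 ≈ 0.37500)
N(W) = 3/8 + W
N(1)*(-15622) = (3/8 + 1)*(-15622) = (11/8)*(-15622) = -85921/4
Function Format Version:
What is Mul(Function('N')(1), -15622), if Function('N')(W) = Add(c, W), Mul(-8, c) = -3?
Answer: Rational(-85921, 4) ≈ -21480.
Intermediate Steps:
c = Rational(3, 8) (c = Mul(Rational(-1, 8), -3) = Rational(3, 8) ≈ 0.37500)
Function('N')(W) = Add(Rational(3, 8), W)
Mul(Function('N')(1), -15622) = Mul(Add(Rational(3, 8), 1), -15622) = Mul(Rational(11, 8), -15622) = Rational(-85921, 4)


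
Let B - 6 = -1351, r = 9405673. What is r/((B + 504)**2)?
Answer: 9405673/707281 ≈ 13.298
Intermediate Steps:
B = -1345 (B = 6 - 1351 = -1345)
r/((B + 504)**2) = 9405673/((-1345 + 504)**2) = 9405673/((-841)**2) = 9405673/707281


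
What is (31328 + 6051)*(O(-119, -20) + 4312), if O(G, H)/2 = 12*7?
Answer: 167457920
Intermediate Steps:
O(G, H) = 168 (O(G, H) = 2*(12*7) = 2*84 = 168)
(31328 + 6051)*(O(-119, -20) + 4312) = (31328 + 6051)*(168 + 4312) = 37379*4480 = 167457920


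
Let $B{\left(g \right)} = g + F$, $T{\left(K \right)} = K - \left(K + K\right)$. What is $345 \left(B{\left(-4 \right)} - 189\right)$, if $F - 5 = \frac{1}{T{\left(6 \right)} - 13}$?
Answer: $- \frac{1232685}{19} \approx -64878.0$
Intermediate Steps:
$T{\left(K \right)} = - K$ ($T{\left(K \right)} = K - 2 K = - K$)
$F = \frac{94}{19}$ ($F = 5 + \frac{1}{\left(-1\right) 6 - 13} = 5 + \frac{1}{-6 - 13} = 5 + \frac{1}{-19} = 5 - \frac{1}{19} = \frac{94}{19} \approx 4.9474$)
$B{\left(g \right)} = \frac{94}{19} + g$ ($B{\left(g \right)} = g + \frac{94}{19} = \frac{94}{19} + g$)
$345 \left(B{\left(-4 \right)} - 189\right) = 345 \left(\left(\frac{94}{19} - 4\right) - 189\right) = 345 \left(\frac{18}{19} - 189\right) = 345 \left(- \frac{3573}{19}\right) = - \frac{1232685}{19}$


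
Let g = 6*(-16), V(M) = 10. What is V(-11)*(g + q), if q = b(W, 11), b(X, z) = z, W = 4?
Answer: -850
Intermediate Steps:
q = 11
g = -96
V(-11)*(g + q) = 10*(-96 + 11) = 10*(-85) = -850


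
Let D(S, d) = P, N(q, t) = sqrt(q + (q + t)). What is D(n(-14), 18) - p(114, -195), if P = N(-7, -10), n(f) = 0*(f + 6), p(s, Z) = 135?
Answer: -135 + 2*I*sqrt(6) ≈ -135.0 + 4.899*I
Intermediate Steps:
n(f) = 0 (n(f) = 0*(6 + f) = 0)
N(q, t) = sqrt(t + 2*q)
P = 2*I*sqrt(6) (P = sqrt(-10 + 2*(-7)) = sqrt(-10 - 14) = sqrt(-24) = 2*I*sqrt(6) ≈ 4.899*I)
D(S, d) = 2*I*sqrt(6)
D(n(-14), 18) - p(114, -195) = 2*I*sqrt(6) - 1*135 = 2*I*sqrt(6) - 135 = -135 + 2*I*sqrt(6)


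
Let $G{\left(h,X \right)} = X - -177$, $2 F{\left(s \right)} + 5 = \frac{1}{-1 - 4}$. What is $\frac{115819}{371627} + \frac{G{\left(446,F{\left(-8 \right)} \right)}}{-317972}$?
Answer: $\frac{45952984149}{147708725555} \approx 0.31111$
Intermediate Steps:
$F{\left(s \right)} = - \frac{13}{5}$ ($F{\left(s \right)} = - \frac{5}{2} + \frac{1}{2 \left(-1 - 4\right)} = - \frac{5}{2} + \frac{1}{2 \left(-5\right)} = - \frac{5}{2} + \frac{1}{2} \left(- \frac{1}{5}\right) = - \frac{5}{2} - \frac{1}{10} = - \frac{13}{5}$)
$G{\left(h,X \right)} = 177 + X$ ($G{\left(h,X \right)} = X + 177 = 177 + X$)
$\frac{115819}{371627} + \frac{G{\left(446,F{\left(-8 \right)} \right)}}{-317972} = \frac{115819}{371627} + \frac{177 - \frac{13}{5}}{-317972} = 115819 \cdot \frac{1}{371627} + \frac{872}{5} \left(- \frac{1}{317972}\right) = \frac{115819}{371627} - \frac{218}{397465} = \frac{45952984149}{147708725555}$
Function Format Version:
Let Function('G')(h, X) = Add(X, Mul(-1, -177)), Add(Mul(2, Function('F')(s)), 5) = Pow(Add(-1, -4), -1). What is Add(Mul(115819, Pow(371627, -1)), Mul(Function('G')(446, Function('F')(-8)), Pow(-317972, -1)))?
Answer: Rational(45952984149, 147708725555) ≈ 0.31111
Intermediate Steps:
Function('F')(s) = Rational(-13, 5) (Function('F')(s) = Add(Rational(-5, 2), Mul(Rational(1, 2), Pow(Add(-1, -4), -1))) = Add(Rational(-5, 2), Mul(Rational(1, 2), Pow(-5, -1))) = Add(Rational(-5, 2), Mul(Rational(1, 2), Rational(-1, 5))) = Add(Rational(-5, 2), Rational(-1, 10)) = Rational(-13, 5))
Function('G')(h, X) = Add(177, X) (Function('G')(h, X) = Add(X, 177) = Add(177, X))
Add(Mul(115819, Pow(371627, -1)), Mul(Function('G')(446, Function('F')(-8)), Pow(-317972, -1))) = Add(Mul(115819, Pow(371627, -1)), Mul(Add(177, Rational(-13, 5)), Pow(-317972, -1))) = Add(Mul(115819, Rational(1, 371627)), Mul(Rational(872, 5), Rational(-1, 317972))) = Add(Rational(115819, 371627), Rational(-218, 397465)) = Rational(45952984149, 147708725555)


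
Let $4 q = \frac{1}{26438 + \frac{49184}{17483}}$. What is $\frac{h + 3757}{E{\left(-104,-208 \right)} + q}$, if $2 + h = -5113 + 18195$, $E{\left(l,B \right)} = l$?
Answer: $- \frac{31132605574824}{192302113525} \approx -161.89$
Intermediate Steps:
$h = 13080$ ($h = -2 + \left(-5113 + 18195\right) = -2 + 13082 = 13080$)
$q = \frac{17483}{1849058952}$ ($q = \frac{1}{4 \left(26438 + \frac{49184}{17483}\right)} = \frac{1}{4 \cdot \frac{462264738}{17483}} = \frac{1}{4} \cdot \frac{17483}{462264738} = \frac{17483}{1849058952} \approx 9.4551 \cdot 10^{-6}$)
$\frac{h + 3757}{E{\left(-104,-208 \right)} + q} = \frac{13080 + 3757}{-104 + \frac{17483}{1849058952}} = \frac{16837}{- \frac{192302113525}{1849058952}} = 16837 \left(- \frac{1849058952}{192302113525}\right) = - \frac{31132605574824}{192302113525}$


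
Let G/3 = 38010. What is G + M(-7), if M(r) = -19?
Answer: 114011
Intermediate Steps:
G = 114030 (G = 3*38010 = 114030)
G + M(-7) = 114030 - 19 = 114011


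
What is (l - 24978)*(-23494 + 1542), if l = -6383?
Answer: 688436672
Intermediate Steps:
(l - 24978)*(-23494 + 1542) = (-6383 - 24978)*(-23494 + 1542) = -31361*(-21952) = 688436672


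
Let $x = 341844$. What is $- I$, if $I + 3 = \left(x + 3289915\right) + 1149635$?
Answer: $-4781391$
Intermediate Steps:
$I = 4781391$ ($I = -3 + \left(\left(341844 + 3289915\right) + 1149635\right) = -3 + \left(3631759 + 1149635\right) = -3 + 4781394 = 4781391$)
$- I = \left(-1\right) 4781391 = -4781391$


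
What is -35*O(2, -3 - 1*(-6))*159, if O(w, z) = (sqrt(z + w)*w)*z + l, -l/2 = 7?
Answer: 77910 - 33390*sqrt(5) ≈ 3247.7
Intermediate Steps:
l = -14 (l = -2*7 = -14)
O(w, z) = -14 + w*z*sqrt(w + z) (O(w, z) = (sqrt(z + w)*w)*z - 14 = (sqrt(w + z)*w)*z - 14 = (w*sqrt(w + z))*z - 14 = w*z*sqrt(w + z) - 14 = -14 + w*z*sqrt(w + z))
-35*O(2, -3 - 1*(-6))*159 = -35*(-14 + 2*(-3 - 1*(-6))*sqrt(2 + (-3 - 1*(-6))))*159 = -35*(-14 + 2*(-3 + 6)*sqrt(2 + (-3 + 6)))*159 = -35*(-14 + 2*3*sqrt(2 + 3))*159 = -35*(-14 + 2*3*sqrt(5))*159 = -35*(-14 + 6*sqrt(5))*159 = (490 - 210*sqrt(5))*159 = 77910 - 33390*sqrt(5)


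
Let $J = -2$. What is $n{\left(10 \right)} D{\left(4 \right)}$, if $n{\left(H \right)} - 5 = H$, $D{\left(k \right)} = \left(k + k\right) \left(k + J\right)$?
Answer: $240$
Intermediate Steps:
$D{\left(k \right)} = 2 k \left(-2 + k\right)$ ($D{\left(k \right)} = \left(k + k\right) \left(k - 2\right) = 2 k \left(-2 + k\right)$)
$n{\left(H \right)} = 5 + H$
$n{\left(10 \right)} D{\left(4 \right)} = \left(5 + 10\right) 2 \cdot 4 \left(-2 + 4\right) = 15 \cdot 2 \cdot 4 \cdot 2 = 15 \cdot 16 = 240$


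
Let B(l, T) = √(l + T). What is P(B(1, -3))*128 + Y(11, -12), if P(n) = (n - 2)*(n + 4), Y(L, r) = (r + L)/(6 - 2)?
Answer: -5121/4 + 256*I*√2 ≈ -1280.3 + 362.04*I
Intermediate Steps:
B(l, T) = √(T + l)
Y(L, r) = L/4 + r/4 (Y(L, r) = (L + r)/4 = (L + r)*(¼) = L/4 + r/4)
P(n) = (-2 + n)*(4 + n)
P(B(1, -3))*128 + Y(11, -12) = (-8 + (√(-3 + 1))² + 2*√(-3 + 1))*128 + ((¼)*11 + (¼)*(-12)) = (-8 + (√(-2))² + 2*√(-2))*128 + (11/4 - 3) = (-8 + (I*√2)² + 2*(I*√2))*128 - ¼ = (-8 - 2 + 2*I*√2)*128 - ¼ = (-10 + 2*I*√2)*128 - ¼ = (-1280 + 256*I*√2) - ¼ = -5121/4 + 256*I*√2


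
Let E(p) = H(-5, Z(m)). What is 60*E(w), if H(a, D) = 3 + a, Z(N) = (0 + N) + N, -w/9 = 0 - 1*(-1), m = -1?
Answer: -120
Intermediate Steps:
w = -9 (w = -9*(0 - 1*(-1)) = -9*(0 + 1) = -9*1 = -9)
Z(N) = 2*N (Z(N) = N + N = 2*N)
E(p) = -2 (E(p) = 3 - 5 = -2)
60*E(w) = 60*(-2) = -120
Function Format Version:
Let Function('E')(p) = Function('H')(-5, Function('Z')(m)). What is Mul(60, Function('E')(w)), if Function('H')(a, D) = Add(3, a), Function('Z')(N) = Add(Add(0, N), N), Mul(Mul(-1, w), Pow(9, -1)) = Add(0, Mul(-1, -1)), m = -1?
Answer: -120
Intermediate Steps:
w = -9 (w = Mul(-9, Add(0, Mul(-1, -1))) = Mul(-9, Add(0, 1)) = Mul(-9, 1) = -9)
Function('Z')(N) = Mul(2, N) (Function('Z')(N) = Add(N, N) = Mul(2, N))
Function('E')(p) = -2 (Function('E')(p) = Add(3, -5) = -2)
Mul(60, Function('E')(w)) = Mul(60, -2) = -120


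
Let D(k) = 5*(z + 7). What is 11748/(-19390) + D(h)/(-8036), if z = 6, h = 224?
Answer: -6833377/11129860 ≈ -0.61397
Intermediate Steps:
D(k) = 65 (D(k) = 5*(6 + 7) = 5*13 = 65)
11748/(-19390) + D(h)/(-8036) = 11748/(-19390) + 65/(-8036) = 11748*(-1/19390) + 65*(-1/8036) = -5874/9695 - 65/8036 = -6833377/11129860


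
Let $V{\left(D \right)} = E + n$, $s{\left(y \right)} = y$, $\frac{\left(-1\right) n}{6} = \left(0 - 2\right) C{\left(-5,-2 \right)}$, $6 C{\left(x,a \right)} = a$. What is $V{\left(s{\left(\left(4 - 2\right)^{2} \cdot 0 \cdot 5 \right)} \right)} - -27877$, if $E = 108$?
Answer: $27981$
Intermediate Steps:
$C{\left(x,a \right)} = \frac{a}{6}$
$n = -4$ ($n = - 6 \left(0 - 2\right) \frac{1}{6} \left(-2\right) = - 6 \left(\left(-2\right) \left(- \frac{1}{3}\right)\right) = \left(-6\right) \frac{2}{3} = -4$)
$V{\left(D \right)} = 104$ ($V{\left(D \right)} = 108 - 4 = 104$)
$V{\left(s{\left(\left(4 - 2\right)^{2} \cdot 0 \cdot 5 \right)} \right)} - -27877 = 104 - -27877 = 104 + 27877 = 27981$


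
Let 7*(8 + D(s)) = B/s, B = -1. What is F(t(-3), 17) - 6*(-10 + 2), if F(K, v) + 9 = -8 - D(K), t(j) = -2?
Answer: 545/14 ≈ 38.929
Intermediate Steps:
D(s) = -8 - 1/(7*s) (D(s) = -8 + (-1/s)/7 = -8 - 1/(7*s))
F(K, v) = -9 + 1/(7*K) (F(K, v) = -9 + (-8 - (-8 - 1/(7*K))) = -9 + (-8 + (8 + 1/(7*K))) = -9 + 1/(7*K))
F(t(-3), 17) - 6*(-10 + 2) = (-9 + (⅐)/(-2)) - 6*(-10 + 2) = (-9 + (⅐)*(-½)) - 6*(-8) = (-9 - 1/14) - 1*(-48) = -127/14 + 48 = 545/14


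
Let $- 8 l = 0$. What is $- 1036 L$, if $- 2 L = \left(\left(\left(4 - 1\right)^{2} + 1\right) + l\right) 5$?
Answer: $25900$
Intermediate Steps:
$l = 0$ ($l = \left(- \frac{1}{8}\right) 0 = 0$)
$L = -25$ ($L = - \frac{\left(\left(\left(4 - 1\right)^{2} + 1\right) + 0\right) 5}{2} = - \frac{\left(\left(3^{2} + 1\right) + 0\right) 5}{2} = - \frac{\left(\left(9 + 1\right) + 0\right) 5}{2} = - \frac{\left(10 + 0\right) 5}{2} = - \frac{10 \cdot 5}{2} = \left(- \frac{1}{2}\right) 50 = -25$)
$- 1036 L = \left(-1036\right) \left(-25\right) = 25900$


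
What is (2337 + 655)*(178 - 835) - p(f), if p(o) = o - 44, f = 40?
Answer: -1965740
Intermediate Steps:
p(o) = -44 + o
(2337 + 655)*(178 - 835) - p(f) = (2337 + 655)*(178 - 835) - (-44 + 40) = 2992*(-657) - 1*(-4) = -1965744 + 4 = -1965740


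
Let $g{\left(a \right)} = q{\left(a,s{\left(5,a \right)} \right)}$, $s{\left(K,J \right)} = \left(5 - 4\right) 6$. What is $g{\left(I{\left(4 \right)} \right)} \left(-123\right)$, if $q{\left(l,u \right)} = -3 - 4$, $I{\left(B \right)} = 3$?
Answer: $861$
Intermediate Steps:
$s{\left(K,J \right)} = 6$ ($s{\left(K,J \right)} = 1 \cdot 6 = 6$)
$q{\left(l,u \right)} = -7$
$g{\left(a \right)} = -7$
$g{\left(I{\left(4 \right)} \right)} \left(-123\right) = \left(-7\right) \left(-123\right) = 861$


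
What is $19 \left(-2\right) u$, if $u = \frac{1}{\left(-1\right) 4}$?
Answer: $\frac{19}{2} \approx 9.5$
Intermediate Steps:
$u = - \frac{1}{4}$ ($u = \frac{1}{-4} = - \frac{1}{4} \approx -0.25$)
$19 \left(-2\right) u = 19 \left(-2\right) \left(- \frac{1}{4}\right) = \left(-38\right) \left(- \frac{1}{4}\right) = \frac{19}{2}$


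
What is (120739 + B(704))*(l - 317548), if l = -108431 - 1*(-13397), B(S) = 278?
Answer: -49929435894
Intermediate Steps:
l = -95034 (l = -108431 + 13397 = -95034)
(120739 + B(704))*(l - 317548) = (120739 + 278)*(-95034 - 317548) = 121017*(-412582) = -49929435894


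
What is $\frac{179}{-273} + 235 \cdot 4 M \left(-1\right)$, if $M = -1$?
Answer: $\frac{256441}{273} \approx 939.34$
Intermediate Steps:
$\frac{179}{-273} + 235 \cdot 4 M \left(-1\right) = \frac{179}{-273} + 235 \cdot 4 \left(-1\right) \left(-1\right) = 179 \left(- \frac{1}{273}\right) + 235 \left(\left(-4\right) \left(-1\right)\right) = - \frac{179}{273} + 235 \cdot 4 = - \frac{179}{273} + 940 = \frac{256441}{273}$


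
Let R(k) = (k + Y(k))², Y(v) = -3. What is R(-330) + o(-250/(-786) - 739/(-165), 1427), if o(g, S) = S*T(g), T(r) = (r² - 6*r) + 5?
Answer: 51294012036992/467208225 ≈ 1.0979e+5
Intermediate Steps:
T(r) = 5 + r² - 6*r
o(g, S) = S*(5 + g² - 6*g)
R(k) = (-3 + k)² (R(k) = (k - 3)² = (-3 + k)²)
R(-330) + o(-250/(-786) - 739/(-165), 1427) = (-3 - 330)² + 1427*(5 + (-250/(-786) - 739/(-165))² - 6*(-250/(-786) - 739/(-165))) = (-333)² + 1427*(5 + (-250*(-1/786) - 739*(-1/165))² - 6*(-250*(-1/786) - 739*(-1/165))) = 110889 + 1427*(5 + (125/393 + 739/165)² - 6*(125/393 + 739/165)) = 110889 + 1427*(5 + (103684/21615)² - 6*103684/21615) = 110889 + 1427*(5 + 10750371856/467208225 - 207368/7205) = 110889 + 1427*(-360364979/467208225) = 110889 - 514240825033/467208225 = 51294012036992/467208225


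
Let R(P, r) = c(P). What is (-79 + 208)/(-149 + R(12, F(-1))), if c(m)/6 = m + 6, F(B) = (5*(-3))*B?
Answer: -129/41 ≈ -3.1463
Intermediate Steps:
F(B) = -15*B
c(m) = 36 + 6*m (c(m) = 6*(m + 6) = 6*(6 + m) = 36 + 6*m)
R(P, r) = 36 + 6*P
(-79 + 208)/(-149 + R(12, F(-1))) = (-79 + 208)/(-149 + (36 + 6*12)) = 129/(-149 + (36 + 72)) = 129/(-149 + 108) = 129/(-41) = 129*(-1/41) = -129/41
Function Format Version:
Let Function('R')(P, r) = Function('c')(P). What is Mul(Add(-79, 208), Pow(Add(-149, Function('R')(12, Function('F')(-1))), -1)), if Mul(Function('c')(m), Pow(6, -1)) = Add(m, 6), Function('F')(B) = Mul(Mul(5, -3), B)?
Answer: Rational(-129, 41) ≈ -3.1463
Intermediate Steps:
Function('F')(B) = Mul(-15, B)
Function('c')(m) = Add(36, Mul(6, m)) (Function('c')(m) = Mul(6, Add(m, 6)) = Mul(6, Add(6, m)) = Add(36, Mul(6, m)))
Function('R')(P, r) = Add(36, Mul(6, P))
Mul(Add(-79, 208), Pow(Add(-149, Function('R')(12, Function('F')(-1))), -1)) = Mul(Add(-79, 208), Pow(Add(-149, Add(36, Mul(6, 12))), -1)) = Mul(129, Pow(Add(-149, Add(36, 72)), -1)) = Mul(129, Pow(Add(-149, 108), -1)) = Mul(129, Pow(-41, -1)) = Mul(129, Rational(-1, 41)) = Rational(-129, 41)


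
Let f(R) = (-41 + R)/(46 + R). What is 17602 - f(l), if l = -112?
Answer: 387193/22 ≈ 17600.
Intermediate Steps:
f(R) = (-41 + R)/(46 + R)
17602 - f(l) = 17602 - (-41 - 112)/(46 - 112) = 17602 - (-153)/(-66) = 17602 - (-1)*(-153)/66 = 17602 - 1*51/22 = 17602 - 51/22 = 387193/22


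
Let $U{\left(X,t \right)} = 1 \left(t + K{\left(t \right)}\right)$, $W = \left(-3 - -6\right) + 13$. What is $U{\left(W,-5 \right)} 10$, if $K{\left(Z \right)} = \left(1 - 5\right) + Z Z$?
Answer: $160$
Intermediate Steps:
$W = 16$ ($W = \left(-3 + 6\right) + 13 = 3 + 13 = 16$)
$K{\left(Z \right)} = -4 + Z^{2}$
$U{\left(X,t \right)} = -4 + t + t^{2}$ ($U{\left(X,t \right)} = 1 \left(t + \left(-4 + t^{2}\right)\right) = 1 \left(-4 + t + t^{2}\right) = -4 + t + t^{2}$)
$U{\left(W,-5 \right)} 10 = \left(-4 - 5 + \left(-5\right)^{2}\right) 10 = \left(-4 - 5 + 25\right) 10 = 16 \cdot 10 = 160$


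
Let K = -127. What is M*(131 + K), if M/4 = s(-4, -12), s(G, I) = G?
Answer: -64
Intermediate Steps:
M = -16 (M = 4*(-4) = -16)
M*(131 + K) = -16*(131 - 127) = -16*4 = -64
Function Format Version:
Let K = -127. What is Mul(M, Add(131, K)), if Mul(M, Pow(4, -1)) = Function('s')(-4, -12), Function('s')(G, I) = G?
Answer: -64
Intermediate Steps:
M = -16 (M = Mul(4, -4) = -16)
Mul(M, Add(131, K)) = Mul(-16, Add(131, -127)) = Mul(-16, 4) = -64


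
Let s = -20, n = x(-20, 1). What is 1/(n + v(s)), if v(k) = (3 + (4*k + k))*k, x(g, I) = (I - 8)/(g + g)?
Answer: 40/77607 ≈ 0.00051542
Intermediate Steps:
x(g, I) = (-8 + I)/(2*g) (x(g, I) = (-8 + I)/((2*g)) = (-8 + I)*(1/(2*g)) = (-8 + I)/(2*g))
n = 7/40 (n = (½)*(-8 + 1)/(-20) = (½)*(-1/20)*(-7) = 7/40 ≈ 0.17500)
v(k) = k*(3 + 5*k) (v(k) = (3 + 5*k)*k = k*(3 + 5*k))
1/(n + v(s)) = 1/(7/40 - 20*(3 + 5*(-20))) = 1/(7/40 - 20*(3 - 100)) = 1/(7/40 - 20*(-97)) = 1/(7/40 + 1940) = 1/(77607/40) = 40/77607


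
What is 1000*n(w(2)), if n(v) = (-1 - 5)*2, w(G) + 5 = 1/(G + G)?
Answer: -12000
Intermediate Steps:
w(G) = -5 + 1/(2*G) (w(G) = -5 + 1/(G + G) = -5 + 1/(2*G))
n(v) = -12 (n(v) = -6*2 = -12)
1000*n(w(2)) = 1000*(-12) = -12000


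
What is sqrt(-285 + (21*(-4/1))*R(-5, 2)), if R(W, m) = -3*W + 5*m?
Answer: 3*I*sqrt(265) ≈ 48.836*I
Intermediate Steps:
sqrt(-285 + (21*(-4/1))*R(-5, 2)) = sqrt(-285 + (21*(-4/1))*(-3*(-5) + 5*2)) = sqrt(-285 + (21*(-4*1))*(15 + 10)) = sqrt(-285 + (21*(-4))*25) = sqrt(-285 - 84*25) = sqrt(-285 - 2100) = sqrt(-2385) = 3*I*sqrt(265)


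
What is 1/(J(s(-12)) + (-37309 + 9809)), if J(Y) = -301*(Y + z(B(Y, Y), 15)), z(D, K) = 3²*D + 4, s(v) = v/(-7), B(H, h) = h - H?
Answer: -1/29220 ≈ -3.4223e-5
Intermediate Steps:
s(v) = -v/7 (s(v) = v*(-⅐) = -v/7)
z(D, K) = 4 + 9*D (z(D, K) = 9*D + 4 = 4 + 9*D)
J(Y) = -1204 - 301*Y (J(Y) = -301*(Y + (4 + 9*(Y - Y))) = -301*(Y + (4 + 9*0)) = -301*(Y + (4 + 0)) = -301*(Y + 4) = -301*(4 + Y) = -1204 - 301*Y)
1/(J(s(-12)) + (-37309 + 9809)) = 1/((-1204 - (-43)*(-12)) + (-37309 + 9809)) = 1/((-1204 - 301*12/7) - 27500) = 1/((-1204 - 516) - 27500) = 1/(-1720 - 27500) = 1/(-29220) = -1/29220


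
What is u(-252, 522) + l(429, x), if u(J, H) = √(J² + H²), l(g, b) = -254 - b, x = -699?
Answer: 445 + 18*√1037 ≈ 1024.6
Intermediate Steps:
u(J, H) = √(H² + J²)
u(-252, 522) + l(429, x) = √(522² + (-252)²) + (-254 - 1*(-699)) = √(272484 + 63504) + (-254 + 699) = √335988 + 445 = 18*√1037 + 445 = 445 + 18*√1037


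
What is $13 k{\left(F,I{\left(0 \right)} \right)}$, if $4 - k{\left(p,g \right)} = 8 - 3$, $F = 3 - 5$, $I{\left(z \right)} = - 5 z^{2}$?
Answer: $-13$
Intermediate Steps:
$F = -2$
$k{\left(p,g \right)} = -1$ ($k{\left(p,g \right)} = 4 - \left(8 - 3\right) = 4 - 5 = -1$)
$13 k{\left(F,I{\left(0 \right)} \right)} = 13 \left(-1\right) = -13$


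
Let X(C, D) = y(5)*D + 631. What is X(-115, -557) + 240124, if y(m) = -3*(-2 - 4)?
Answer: 230729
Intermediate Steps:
y(m) = 18 (y(m) = -3*(-6) = 18)
X(C, D) = 631 + 18*D (X(C, D) = 18*D + 631 = 631 + 18*D)
X(-115, -557) + 240124 = (631 + 18*(-557)) + 240124 = (631 - 10026) + 240124 = -9395 + 240124 = 230729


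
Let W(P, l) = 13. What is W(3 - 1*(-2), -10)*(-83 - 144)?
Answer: -2951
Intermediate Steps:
W(3 - 1*(-2), -10)*(-83 - 144) = 13*(-83 - 144) = 13*(-227) = -2951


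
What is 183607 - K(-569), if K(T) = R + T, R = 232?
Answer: 183944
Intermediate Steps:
K(T) = 232 + T
183607 - K(-569) = 183607 - (232 - 569) = 183607 - 1*(-337) = 183607 + 337 = 183944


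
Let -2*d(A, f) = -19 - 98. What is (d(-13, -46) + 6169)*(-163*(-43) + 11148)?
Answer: 226145435/2 ≈ 1.1307e+8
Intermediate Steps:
d(A, f) = 117/2 (d(A, f) = -(-19 - 98)/2 = -½*(-117) = 117/2)
(d(-13, -46) + 6169)*(-163*(-43) + 11148) = (117/2 + 6169)*(-163*(-43) + 11148) = 12455*(7009 + 11148)/2 = (12455/2)*18157 = 226145435/2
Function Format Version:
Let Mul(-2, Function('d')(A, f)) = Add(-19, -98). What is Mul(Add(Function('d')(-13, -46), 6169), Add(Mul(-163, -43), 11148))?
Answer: Rational(226145435, 2) ≈ 1.1307e+8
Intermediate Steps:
Function('d')(A, f) = Rational(117, 2) (Function('d')(A, f) = Mul(Rational(-1, 2), Add(-19, -98)) = Mul(Rational(-1, 2), -117) = Rational(117, 2))
Mul(Add(Function('d')(-13, -46), 6169), Add(Mul(-163, -43), 11148)) = Mul(Add(Rational(117, 2), 6169), Add(Mul(-163, -43), 11148)) = Mul(Rational(12455, 2), Add(7009, 11148)) = Mul(Rational(12455, 2), 18157) = Rational(226145435, 2)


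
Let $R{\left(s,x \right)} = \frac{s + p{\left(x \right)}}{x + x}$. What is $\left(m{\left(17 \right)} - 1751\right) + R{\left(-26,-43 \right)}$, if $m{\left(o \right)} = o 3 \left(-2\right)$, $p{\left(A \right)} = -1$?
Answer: $- \frac{159331}{86} \approx -1852.7$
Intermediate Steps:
$m{\left(o \right)} = - 6 o$ ($m{\left(o \right)} = 3 o \left(-2\right) = - 6 o$)
$R{\left(s,x \right)} = \frac{-1 + s}{2 x}$ ($R{\left(s,x \right)} = \frac{s - 1}{x + x} = \frac{-1 + s}{2 x}$)
$\left(m{\left(17 \right)} - 1751\right) + R{\left(-26,-43 \right)} = \left(\left(-6\right) 17 - 1751\right) + \frac{-1 - 26}{2 \left(-43\right)} = \left(-102 - 1751\right) + \frac{1}{2} \left(- \frac{1}{43}\right) \left(-27\right) = \left(-102 - 1751\right) + \frac{27}{86} = -1853 + \frac{27}{86} = - \frac{159331}{86}$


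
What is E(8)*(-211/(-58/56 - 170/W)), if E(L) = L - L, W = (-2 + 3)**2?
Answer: 0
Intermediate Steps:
W = 1 (W = 1**2 = 1)
E(L) = 0
E(8)*(-211/(-58/56 - 170/W)) = 0*(-211/(-58/56 - 170/1)) = 0*(-211/(-58*1/56 - 170*1)) = 0*(-211/(-29/28 - 170)) = 0*(-211/(-4789/28)) = 0*(-211*(-28/4789)) = 0*(5908/4789) = 0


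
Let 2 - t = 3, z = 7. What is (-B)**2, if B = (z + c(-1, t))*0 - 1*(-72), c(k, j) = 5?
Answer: 5184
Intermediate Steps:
t = -1 (t = 2 - 1*3 = 2 - 3 = -1)
B = 72 (B = (7 + 5)*0 - 1*(-72) = 12*0 + 72 = 0 + 72 = 72)
(-B)**2 = (-1*72)**2 = (-72)**2 = 5184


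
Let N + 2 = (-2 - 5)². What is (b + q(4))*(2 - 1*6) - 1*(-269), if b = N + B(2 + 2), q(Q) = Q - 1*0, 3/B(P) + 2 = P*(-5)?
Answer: 721/11 ≈ 65.545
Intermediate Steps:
N = 47 (N = -2 + (-2 - 5)² = -2 + (-7)² = -2 + 49 = 47)
B(P) = 3/(-2 - 5*P) (B(P) = 3/(-2 + P*(-5)) = 3/(-2 - 5*P))
q(Q) = Q (q(Q) = Q + 0 = Q)
b = 1031/22 (b = 47 - 3/(2 + 5*(2 + 2)) = 47 - 3/(2 + 5*4) = 47 - 3/(2 + 20) = 47 - 3/22 = 1031/22 ≈ 46.864)
(b + q(4))*(2 - 1*6) - 1*(-269) = (1031/22 + 4)*(2 - 1*6) - 1*(-269) = 1119*(2 - 6)/22 + 269 = (1119/22)*(-4) + 269 = -2238/11 + 269 = 721/11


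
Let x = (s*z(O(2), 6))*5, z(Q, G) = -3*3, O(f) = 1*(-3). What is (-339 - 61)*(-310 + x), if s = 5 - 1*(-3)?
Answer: 268000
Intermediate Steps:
O(f) = -3
z(Q, G) = -9
s = 8 (s = 5 + 3 = 8)
x = -360 (x = (8*(-9))*5 = -72*5 = -360)
(-339 - 61)*(-310 + x) = (-339 - 61)*(-310 - 360) = -400*(-670) = 268000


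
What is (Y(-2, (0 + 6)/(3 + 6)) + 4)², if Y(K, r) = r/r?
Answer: 25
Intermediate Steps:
Y(K, r) = 1
(Y(-2, (0 + 6)/(3 + 6)) + 4)² = (1 + 4)² = 5² = 25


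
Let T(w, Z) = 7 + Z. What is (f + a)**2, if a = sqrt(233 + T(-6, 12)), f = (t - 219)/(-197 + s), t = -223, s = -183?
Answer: 9146041/36100 + 1326*sqrt(7)/95 ≈ 290.28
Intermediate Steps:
f = 221/190 (f = (-223 - 219)/(-197 - 183) = -442/(-380) = -442*(-1/380) = 221/190 ≈ 1.1632)
a = 6*sqrt(7) (a = sqrt(233 + (7 + 12)) = sqrt(233 + 19) = sqrt(252) = 6*sqrt(7) ≈ 15.875)
(f + a)**2 = (221/190 + 6*sqrt(7))**2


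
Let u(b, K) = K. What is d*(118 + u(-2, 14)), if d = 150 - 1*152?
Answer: -264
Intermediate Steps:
d = -2 (d = 150 - 152 = -2)
d*(118 + u(-2, 14)) = -2*(118 + 14) = -2*132 = -264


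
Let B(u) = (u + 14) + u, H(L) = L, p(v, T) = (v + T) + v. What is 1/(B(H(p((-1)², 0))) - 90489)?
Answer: -1/90471 ≈ -1.1053e-5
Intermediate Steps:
p(v, T) = T + 2*v (p(v, T) = (T + v) + v = T + 2*v)
B(u) = 14 + 2*u (B(u) = (14 + u) + u = 14 + 2*u)
1/(B(H(p((-1)², 0))) - 90489) = 1/((14 + 2*(0 + 2*(-1)²)) - 90489) = 1/((14 + 2*(0 + 2*1)) - 90489) = 1/((14 + 2*(0 + 2)) - 90489) = 1/((14 + 2*2) - 90489) = 1/((14 + 4) - 90489) = 1/(18 - 90489) = 1/(-90471) = -1/90471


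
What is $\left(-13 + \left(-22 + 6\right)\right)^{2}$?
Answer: $841$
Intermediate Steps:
$\left(-13 + \left(-22 + 6\right)\right)^{2} = \left(-13 - 16\right)^{2} = \left(-29\right)^{2} = 841$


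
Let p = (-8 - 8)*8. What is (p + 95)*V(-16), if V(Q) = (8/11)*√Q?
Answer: -96*I ≈ -96.0*I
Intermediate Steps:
V(Q) = 8*√Q/11 (V(Q) = (8*(1/11))*√Q = 8*√Q/11)
p = -128 (p = -16*8 = -128)
(p + 95)*V(-16) = (-128 + 95)*(8*√(-16)/11) = -24*4*I = -96*I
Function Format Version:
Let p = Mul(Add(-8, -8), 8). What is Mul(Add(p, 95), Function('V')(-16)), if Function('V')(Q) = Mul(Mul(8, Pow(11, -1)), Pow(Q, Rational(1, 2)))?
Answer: Mul(-96, I) ≈ Mul(-96.000, I)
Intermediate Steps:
Function('V')(Q) = Mul(Rational(8, 11), Pow(Q, Rational(1, 2))) (Function('V')(Q) = Mul(Mul(8, Rational(1, 11)), Pow(Q, Rational(1, 2))) = Mul(Rational(8, 11), Pow(Q, Rational(1, 2))))
p = -128 (p = Mul(-16, 8) = -128)
Mul(Add(p, 95), Function('V')(-16)) = Mul(Add(-128, 95), Mul(Rational(8, 11), Pow(-16, Rational(1, 2)))) = Mul(-33, Mul(Rational(8, 11), Mul(4, I))) = Mul(-33, Mul(Rational(32, 11), I)) = Mul(-96, I)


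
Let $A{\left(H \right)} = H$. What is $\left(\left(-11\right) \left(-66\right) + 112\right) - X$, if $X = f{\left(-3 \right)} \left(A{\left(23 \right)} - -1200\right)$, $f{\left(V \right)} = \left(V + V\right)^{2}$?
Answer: $-43190$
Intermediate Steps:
$f{\left(V \right)} = 4 V^{2}$ ($f{\left(V \right)} = \left(2 V\right)^{2} = 4 V^{2}$)
$X = 44028$ ($X = 4 \left(-3\right)^{2} \left(23 - -1200\right) = 4 \cdot 9 \left(23 + 1200\right) = 36 \cdot 1223 = 44028$)
$\left(\left(-11\right) \left(-66\right) + 112\right) - X = \left(\left(-11\right) \left(-66\right) + 112\right) - 44028 = \left(726 + 112\right) - 44028 = 838 - 44028 = -43190$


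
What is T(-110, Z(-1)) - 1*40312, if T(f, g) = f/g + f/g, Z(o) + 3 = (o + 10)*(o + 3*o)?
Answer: -1571948/39 ≈ -40306.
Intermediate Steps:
Z(o) = -3 + 4*o*(10 + o) (Z(o) = -3 + (o + 10)*(o + 3*o) = -3 + (10 + o)*(4*o) = -3 + 4*o*(10 + o))
T(f, g) = 2*f/g
T(-110, Z(-1)) - 1*40312 = 2*(-110)/(-3 + 4*(-1)² + 40*(-1)) - 1*40312 = 2*(-110)/(-3 + 4*1 - 40) - 40312 = 2*(-110)/(-3 + 4 - 40) - 40312 = 2*(-110)/(-39) - 40312 = 2*(-110)*(-1/39) - 40312 = 220/39 - 40312 = -1571948/39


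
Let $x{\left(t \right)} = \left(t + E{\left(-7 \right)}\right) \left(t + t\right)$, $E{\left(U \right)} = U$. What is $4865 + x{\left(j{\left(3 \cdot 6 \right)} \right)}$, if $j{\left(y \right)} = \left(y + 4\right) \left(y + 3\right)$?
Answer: $425285$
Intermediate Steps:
$j{\left(y \right)} = \left(3 + y\right) \left(4 + y\right)$ ($j{\left(y \right)} = \left(4 + y\right) \left(3 + y\right) = \left(3 + y\right) \left(4 + y\right)$)
$x{\left(t \right)} = 2 t \left(-7 + t\right)$ ($x{\left(t \right)} = \left(t - 7\right) \left(t + t\right) = \left(-7 + t\right) 2 t = 2 t \left(-7 + t\right)$)
$4865 + x{\left(j{\left(3 \cdot 6 \right)} \right)} = 4865 + 2 \left(12 + \left(3 \cdot 6\right)^{2} + 7 \cdot 3 \cdot 6\right) \left(-7 + \left(12 + \left(3 \cdot 6\right)^{2} + 7 \cdot 3 \cdot 6\right)\right) = 4865 + 2 \left(12 + 18^{2} + 7 \cdot 18\right) \left(-7 + \left(12 + 18^{2} + 7 \cdot 18\right)\right) = 4865 + 2 \left(12 + 324 + 126\right) \left(-7 + \left(12 + 324 + 126\right)\right) = 4865 + 2 \cdot 462 \left(-7 + 462\right) = 4865 + 2 \cdot 462 \cdot 455 = 4865 + 420420 = 425285$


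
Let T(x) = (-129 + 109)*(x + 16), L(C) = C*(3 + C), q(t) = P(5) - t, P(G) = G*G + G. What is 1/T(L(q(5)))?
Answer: -1/14320 ≈ -6.9832e-5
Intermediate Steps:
P(G) = G + G**2 (P(G) = G**2 + G = G + G**2)
q(t) = 30 - t (q(t) = 5*(1 + 5) - t = 5*6 - t = 30 - t)
T(x) = -320 - 20*x (T(x) = -20*(16 + x) = -320 - 20*x)
1/T(L(q(5))) = 1/(-320 - 20*(30 - 1*5)*(3 + (30 - 1*5))) = 1/(-320 - 20*(30 - 5)*(3 + (30 - 5))) = 1/(-320 - 500*(3 + 25)) = 1/(-320 - 500*28) = 1/(-320 - 20*700) = 1/(-320 - 14000) = 1/(-14320) = -1/14320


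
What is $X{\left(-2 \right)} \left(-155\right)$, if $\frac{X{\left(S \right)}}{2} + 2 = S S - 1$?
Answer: $-310$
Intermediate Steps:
$X{\left(S \right)} = -6 + 2 S^{2}$ ($X{\left(S \right)} = -4 + 2 \left(S S - 1\right) = -4 + 2 \left(S^{2} - 1\right) = -4 + 2 \left(-1 + S^{2}\right) = -4 + \left(-2 + 2 S^{2}\right) = -6 + 2 S^{2}$)
$X{\left(-2 \right)} \left(-155\right) = \left(-6 + 2 \left(-2\right)^{2}\right) \left(-155\right) = \left(-6 + 2 \cdot 4\right) \left(-155\right) = \left(-6 + 8\right) \left(-155\right) = 2 \left(-155\right) = -310$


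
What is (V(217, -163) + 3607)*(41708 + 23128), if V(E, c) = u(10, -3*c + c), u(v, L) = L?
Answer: 254999988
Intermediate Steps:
V(E, c) = -2*c (V(E, c) = -3*c + c = -2*c)
(V(217, -163) + 3607)*(41708 + 23128) = (-2*(-163) + 3607)*(41708 + 23128) = (326 + 3607)*64836 = 3933*64836 = 254999988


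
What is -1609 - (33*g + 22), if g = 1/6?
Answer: -3273/2 ≈ -1636.5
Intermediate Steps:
g = ⅙ ≈ 0.16667
-1609 - (33*g + 22) = -1609 - (33*(⅙) + 22) = -1609 - (11/2 + 22) = -1609 - 1*55/2 = -1609 - 55/2 = -3273/2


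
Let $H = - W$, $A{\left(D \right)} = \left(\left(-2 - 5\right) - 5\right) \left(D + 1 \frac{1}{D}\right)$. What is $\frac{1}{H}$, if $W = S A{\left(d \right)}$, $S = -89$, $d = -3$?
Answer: $\frac{1}{3560} \approx 0.0002809$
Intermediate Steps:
$A{\left(D \right)} = - 12 D - \frac{12}{D}$ ($A{\left(D \right)} = \left(-7 - 5\right) \left(D + \frac{1}{D}\right) = - 12 \left(D + \frac{1}{D}\right) = - 12 D - \frac{12}{D}$)
$W = -3560$ ($W = - 89 \left(\left(-12\right) \left(-3\right) - \frac{12}{-3}\right) = - 89 \left(36 - -4\right) = - 89 \left(36 + 4\right) = \left(-89\right) 40 = -3560$)
$H = 3560$ ($H = \left(-1\right) \left(-3560\right) = 3560$)
$\frac{1}{H} = \frac{1}{3560}$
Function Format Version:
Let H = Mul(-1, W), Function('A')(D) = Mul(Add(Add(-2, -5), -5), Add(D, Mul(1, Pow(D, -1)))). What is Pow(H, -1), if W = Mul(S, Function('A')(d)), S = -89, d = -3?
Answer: Rational(1, 3560) ≈ 0.00028090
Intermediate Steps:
Function('A')(D) = Add(Mul(-12, D), Mul(-12, Pow(D, -1))) (Function('A')(D) = Mul(Add(-7, -5), Add(D, Pow(D, -1))) = Mul(-12, Add(D, Pow(D, -1))) = Add(Mul(-12, D), Mul(-12, Pow(D, -1))))
W = -3560 (W = Mul(-89, Add(Mul(-12, -3), Mul(-12, Pow(-3, -1)))) = Mul(-89, Add(36, Mul(-12, Rational(-1, 3)))) = Mul(-89, Add(36, 4)) = Mul(-89, 40) = -3560)
H = 3560 (H = Mul(-1, -3560) = 3560)
Pow(H, -1) = Pow(3560, -1) = Rational(1, 3560)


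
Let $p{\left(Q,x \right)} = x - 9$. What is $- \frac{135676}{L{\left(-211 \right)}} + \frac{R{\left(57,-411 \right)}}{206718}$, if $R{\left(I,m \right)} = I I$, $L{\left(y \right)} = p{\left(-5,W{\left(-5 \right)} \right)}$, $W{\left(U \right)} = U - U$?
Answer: $\frac{9348900203}{620154} \approx 15075.0$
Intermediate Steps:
$W{\left(U \right)} = 0$
$p{\left(Q,x \right)} = -9 + x$
$L{\left(y \right)} = -9$ ($L{\left(y \right)} = -9 + 0 = -9$)
$R{\left(I,m \right)} = I^{2}$
$- \frac{135676}{L{\left(-211 \right)}} + \frac{R{\left(57,-411 \right)}}{206718} = - \frac{135676}{-9} + \frac{57^{2}}{206718} = \left(-135676\right) \left(- \frac{1}{9}\right) + 3249 \cdot \frac{1}{206718} = \frac{135676}{9} + \frac{1083}{68906} = \frac{9348900203}{620154}$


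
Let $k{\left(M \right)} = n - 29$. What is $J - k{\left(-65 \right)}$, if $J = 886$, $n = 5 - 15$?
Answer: $925$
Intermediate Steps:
$n = -10$ ($n = 5 - 15 = -10$)
$k{\left(M \right)} = -39$ ($k{\left(M \right)} = -10 - 29 = -39$)
$J - k{\left(-65 \right)} = 886 - -39 = 886 + 39 = 925$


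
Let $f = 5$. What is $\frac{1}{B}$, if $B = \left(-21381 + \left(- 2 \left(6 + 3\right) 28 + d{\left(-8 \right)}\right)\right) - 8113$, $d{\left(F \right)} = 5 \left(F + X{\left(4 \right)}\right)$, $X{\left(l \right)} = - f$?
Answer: $- \frac{1}{30063} \approx -3.3263 \cdot 10^{-5}$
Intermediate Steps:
$X{\left(l \right)} = -5$ ($X{\left(l \right)} = \left(-1\right) 5 = -5$)
$d{\left(F \right)} = -25 + 5 F$ ($d{\left(F \right)} = 5 \left(F - 5\right) = 5 \left(-5 + F\right) = -25 + 5 F$)
$B = -30063$ ($B = \left(-21381 + \left(- 2 \left(6 + 3\right) 28 + \left(-25 + 5 \left(-8\right)\right)\right)\right) - 8113 = \left(-21381 + \left(\left(-2\right) 9 \cdot 28 - 65\right)\right) - 8113 = \left(-21381 - 569\right) - 8113 = -21950 - 8113 = -30063$)
$\frac{1}{B} = \frac{1}{-30063} = - \frac{1}{30063}$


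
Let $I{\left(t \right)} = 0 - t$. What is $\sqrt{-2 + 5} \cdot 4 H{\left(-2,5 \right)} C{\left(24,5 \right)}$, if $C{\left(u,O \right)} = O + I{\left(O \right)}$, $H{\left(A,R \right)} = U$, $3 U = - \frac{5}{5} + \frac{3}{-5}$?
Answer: $0$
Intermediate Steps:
$U = - \frac{8}{15}$ ($U = \frac{- \frac{5}{5} + \frac{3}{-5}}{3} = \frac{\left(-5\right) \frac{1}{5} + 3 \left(- \frac{1}{5}\right)}{3} = \frac{-1 - \frac{3}{5}}{3} = \frac{1}{3} \left(- \frac{8}{5}\right) = - \frac{8}{15} \approx -0.53333$)
$I{\left(t \right)} = - t$
$H{\left(A,R \right)} = - \frac{8}{15}$
$C{\left(u,O \right)} = 0$ ($C{\left(u,O \right)} = O - O = 0$)
$\sqrt{-2 + 5} \cdot 4 H{\left(-2,5 \right)} C{\left(24,5 \right)} = \sqrt{-2 + 5} \cdot 4 \left(- \frac{8}{15}\right) 0 = \sqrt{3} \cdot 4 \left(- \frac{8}{15}\right) 0 = 4 \sqrt{3} \left(- \frac{8}{15}\right) 0 = - \frac{32 \sqrt{3}}{15} \cdot 0 = 0$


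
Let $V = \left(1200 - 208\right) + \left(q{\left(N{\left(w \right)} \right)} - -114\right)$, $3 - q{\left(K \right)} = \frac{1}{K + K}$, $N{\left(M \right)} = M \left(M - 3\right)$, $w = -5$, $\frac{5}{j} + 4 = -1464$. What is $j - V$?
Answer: $- \frac{32559973}{29360} \approx -1109.0$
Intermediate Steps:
$j = - \frac{5}{1468}$ ($j = \frac{5}{-4 - 1464} = \frac{5}{-1468} = 5 \left(- \frac{1}{1468}\right) = - \frac{5}{1468} \approx -0.003406$)
$N{\left(M \right)} = M \left(-3 + M\right)$
$q{\left(K \right)} = 3 - \frac{1}{2 K}$ ($q{\left(K \right)} = 3 - \frac{1}{K + K} = 3 - \frac{1}{2 K}$)
$V = \frac{88719}{80}$ ($V = \left(1200 - 208\right) + \left(\left(3 - \frac{1}{2 \left(- 5 \left(-3 - 5\right)\right)}\right) - -114\right) = 992 + \left(\left(3 - \frac{1}{2 \left(\left(-5\right) \left(-8\right)\right)}\right) + 114\right) = 992 + \left(\left(3 - \frac{1}{2 \cdot 40}\right) + 114\right) = 992 + \left(\left(3 - \frac{1}{80}\right) + 114\right) = 992 + \left(\frac{239}{80} + 114\right) = 992 + \frac{9359}{80} = \frac{88719}{80} \approx 1109.0$)
$j - V = - \frac{5}{1468} - \frac{88719}{80} = - \frac{32559973}{29360}$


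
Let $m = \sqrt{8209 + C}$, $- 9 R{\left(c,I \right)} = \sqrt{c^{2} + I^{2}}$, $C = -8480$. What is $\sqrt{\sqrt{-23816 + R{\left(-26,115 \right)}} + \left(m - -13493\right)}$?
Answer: $\frac{\sqrt{121437 + 3 i \sqrt{214344 + \sqrt{13901}} + 9 i \sqrt{271}}}{3} \approx 116.16 + 0.73531 i$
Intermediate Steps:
$R{\left(c,I \right)} = - \frac{\sqrt{I^{2} + c^{2}}}{9}$ ($R{\left(c,I \right)} = - \frac{\sqrt{c^{2} + I^{2}}}{9} = - \frac{\sqrt{I^{2} + c^{2}}}{9}$)
$m = i \sqrt{271}$ ($m = \sqrt{8209 - 8480} = \sqrt{-271} = i \sqrt{271} \approx 16.462 i$)
$\sqrt{\sqrt{-23816 + R{\left(-26,115 \right)}} + \left(m - -13493\right)} = \sqrt{\sqrt{-23816 - \frac{\sqrt{115^{2} + \left(-26\right)^{2}}}{9}} + \left(i \sqrt{271} - -13493\right)} = \sqrt{\sqrt{-23816 - \frac{\sqrt{13225 + 676}}{9}} + \left(i \sqrt{271} + 13493\right)} = \sqrt{\sqrt{-23816 - \frac{\sqrt{13901}}{9}} + \left(13493 + i \sqrt{271}\right)} = \sqrt{13493 + \sqrt{-23816 - \frac{\sqrt{13901}}{9}} + i \sqrt{271}}$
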